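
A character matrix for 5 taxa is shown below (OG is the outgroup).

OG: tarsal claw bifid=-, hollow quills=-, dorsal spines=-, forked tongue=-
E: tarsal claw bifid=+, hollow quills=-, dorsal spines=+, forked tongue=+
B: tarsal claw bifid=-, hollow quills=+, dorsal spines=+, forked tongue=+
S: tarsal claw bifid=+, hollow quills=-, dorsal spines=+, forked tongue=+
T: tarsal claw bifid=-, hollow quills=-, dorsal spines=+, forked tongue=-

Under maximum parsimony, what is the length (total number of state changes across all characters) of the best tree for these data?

4

The outgroup has state '-' for every character, so '+' is the derived state throughout.
tarsal claw bifid (derived state '+') is shared by E and S — a synapomorphy uniting that clade.
hollow quills: derived state '+' in B only — an autapomorphy, so it tells us nothing about relationships among taxa.
All ingroup taxa share the derived state '+' for dorsal spines; it defines the ingroup but does not resolve relationships within it.
Only B, E, and S show the derived state '+' for forked tongue, supporting them as a clade.
Most parsimonious ingroup topology: (((E,S),B),T).
Changes per character on this tree: tarsal claw bifid: 1; hollow quills: 1; dorsal spines: 1; forked tongue: 1.
Total = 4.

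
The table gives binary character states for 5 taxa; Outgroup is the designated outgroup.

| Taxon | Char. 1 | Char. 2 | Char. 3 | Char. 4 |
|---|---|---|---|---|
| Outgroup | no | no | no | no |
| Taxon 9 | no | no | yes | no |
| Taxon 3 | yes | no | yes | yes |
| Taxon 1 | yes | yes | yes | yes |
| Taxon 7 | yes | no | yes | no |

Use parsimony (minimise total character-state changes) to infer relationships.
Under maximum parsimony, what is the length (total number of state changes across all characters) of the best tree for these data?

4

The outgroup has state 'no' for every character, so 'yes' is the derived state throughout.
Char. 1 (derived state 'yes') is shared by Taxon 1, Taxon 3, and Taxon 7 — a synapomorphy uniting that clade.
Char. 2 (derived state 'yes') is unique to Taxon 1 (autapomorphy; uninformative for grouping).
Char. 3 (derived state 'yes') is shared by all ingroup taxa — unites the whole ingroup.
Only Taxon 1 and Taxon 3 show the derived state 'yes' for Char. 4, supporting them as a clade.
Most parsimonious ingroup topology: (Taxon 9,((Taxon 3,Taxon 1),Taxon 7)).
Changes per character on this tree: Char. 1: 1; Char. 2: 1; Char. 3: 1; Char. 4: 1.
Total = 4.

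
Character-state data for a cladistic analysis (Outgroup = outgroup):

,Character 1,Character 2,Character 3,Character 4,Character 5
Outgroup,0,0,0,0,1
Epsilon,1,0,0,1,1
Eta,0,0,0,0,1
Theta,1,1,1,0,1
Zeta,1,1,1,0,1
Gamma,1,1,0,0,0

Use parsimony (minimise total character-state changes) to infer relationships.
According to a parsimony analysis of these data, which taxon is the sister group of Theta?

Zeta

Character polarity is set by the outgroup: the derived state is whichever differs from the outgroup's state, so for Character 5 the derived state is '0', and for the remaining characters it is '1'.
Character 1: derived state '1' in Epsilon, Gamma, Theta, and Zeta only — synapomorphy for {Epsilon, Gamma, Theta, Zeta}.
Character 2: derived state '1' in Gamma, Theta, and Zeta only — synapomorphy for {Gamma, Theta, Zeta}.
Character 3: derived state '1' in Theta and Zeta only — synapomorphy for {Theta, Zeta}.
Character 4: derived state '1' in Epsilon only — an autapomorphy, so it tells us nothing about relationships among taxa.
Character 5: derived state '0' in Gamma only — an autapomorphy, so it tells us nothing about relationships among taxa.
Most parsimonious ingroup topology: ((Epsilon,((Theta,Zeta),Gamma)),Eta).
Theta and Zeta form a cherry on this tree, so they are sister taxa.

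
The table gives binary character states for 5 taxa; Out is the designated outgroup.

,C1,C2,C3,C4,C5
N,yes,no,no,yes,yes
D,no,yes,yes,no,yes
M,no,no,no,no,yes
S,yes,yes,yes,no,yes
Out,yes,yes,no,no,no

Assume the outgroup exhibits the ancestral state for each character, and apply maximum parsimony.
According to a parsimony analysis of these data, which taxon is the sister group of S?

D

Character polarity is set by the outgroup: the derived state is whichever differs from the outgroup's state, so for C1, C2 the derived state is 'no', and for the remaining characters it is 'yes'.
C1 groups D and M, which is incompatible with the clades supported by the remaining characters; treating it as convergent (homoplasy) costs fewer steps than any alternative tree.
Only M and N show the derived state 'no' for C2, supporting them as a clade.
C3: derived state 'yes' in D and S only — synapomorphy for {D, S}.
C4 (derived state 'yes') is unique to N (autapomorphy; uninformative for grouping).
All ingroup taxa share the derived state 'yes' for C5; it defines the ingroup but does not resolve relationships within it.
Most parsimonious ingroup topology: ((S,D),(N,M)).
S and D form a cherry on this tree, so they are sister taxa.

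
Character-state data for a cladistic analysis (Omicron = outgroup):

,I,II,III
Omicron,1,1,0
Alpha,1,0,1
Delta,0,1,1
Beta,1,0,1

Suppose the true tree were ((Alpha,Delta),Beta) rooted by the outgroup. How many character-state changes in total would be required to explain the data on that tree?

Map each character onto ((Alpha,Delta),Beta) (rooted by Omicron) and count the minimum state changes it requires (Fitch parsimony):
I: 1; II: 2; III: 1.
Total tree length = 4.

4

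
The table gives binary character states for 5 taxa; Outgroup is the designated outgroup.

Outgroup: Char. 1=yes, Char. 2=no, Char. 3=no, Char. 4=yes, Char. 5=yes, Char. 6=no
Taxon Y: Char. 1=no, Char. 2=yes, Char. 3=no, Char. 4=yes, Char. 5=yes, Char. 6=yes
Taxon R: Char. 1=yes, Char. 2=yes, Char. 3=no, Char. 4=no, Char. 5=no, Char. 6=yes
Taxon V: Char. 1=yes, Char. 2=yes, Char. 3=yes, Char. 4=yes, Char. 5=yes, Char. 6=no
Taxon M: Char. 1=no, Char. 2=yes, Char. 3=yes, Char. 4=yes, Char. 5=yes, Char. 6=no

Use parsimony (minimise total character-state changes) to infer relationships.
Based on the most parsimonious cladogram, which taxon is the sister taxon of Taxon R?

Taxon Y

Character polarity is set by the outgroup: the derived state is whichever differs from the outgroup's state, so for Char. 1, Char. 4, Char. 5 the derived state is 'no', and for the remaining characters it is 'yes'.
Char. 1 groups Taxon M and Taxon Y, which is incompatible with the clades supported by the remaining characters; treating it as convergent (homoplasy) costs fewer steps than any alternative tree.
Char. 2 (derived state 'yes') is shared by all ingroup taxa — unites the whole ingroup.
Only Taxon M and Taxon V show the derived state 'yes' for Char. 3, supporting them as a clade.
Char. 4 (derived state 'no') is unique to Taxon R (autapomorphy; uninformative for grouping).
Char. 5 (derived state 'no') is unique to Taxon R (autapomorphy; uninformative for grouping).
Char. 6 (derived state 'yes') is shared by Taxon R and Taxon Y — a synapomorphy uniting that clade.
Most parsimonious ingroup topology: ((Taxon Y,Taxon R),(Taxon V,Taxon M)).
Taxon R and Taxon Y form a cherry on this tree, so they are sister taxa.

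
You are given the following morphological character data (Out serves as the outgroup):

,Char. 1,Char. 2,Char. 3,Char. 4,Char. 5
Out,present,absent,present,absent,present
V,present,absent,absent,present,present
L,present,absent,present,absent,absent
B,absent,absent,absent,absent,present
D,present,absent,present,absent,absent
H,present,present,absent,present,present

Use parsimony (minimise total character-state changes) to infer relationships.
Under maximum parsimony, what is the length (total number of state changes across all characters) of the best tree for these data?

Character polarity is set by the outgroup: the derived state is whichever differs from the outgroup's state, so for Char. 1, Char. 3, Char. 5 the derived state is 'absent', and for the remaining characters it is 'present'.
Char. 1 (derived state 'absent') is unique to B (autapomorphy; uninformative for grouping).
Char. 2 (derived state 'present') is unique to H (autapomorphy; uninformative for grouping).
Only B, H, and V show the derived state 'absent' for Char. 3, supporting them as a clade.
Char. 4 (derived state 'present') is shared by H and V — a synapomorphy uniting that clade.
Char. 5 (derived state 'absent') is shared by D and L — a synapomorphy uniting that clade.
Most parsimonious ingroup topology: (((V,H),B),(L,D)).
Changes per character on this tree: Char. 1: 1; Char. 2: 1; Char. 3: 1; Char. 4: 1; Char. 5: 1.
Total = 5.

5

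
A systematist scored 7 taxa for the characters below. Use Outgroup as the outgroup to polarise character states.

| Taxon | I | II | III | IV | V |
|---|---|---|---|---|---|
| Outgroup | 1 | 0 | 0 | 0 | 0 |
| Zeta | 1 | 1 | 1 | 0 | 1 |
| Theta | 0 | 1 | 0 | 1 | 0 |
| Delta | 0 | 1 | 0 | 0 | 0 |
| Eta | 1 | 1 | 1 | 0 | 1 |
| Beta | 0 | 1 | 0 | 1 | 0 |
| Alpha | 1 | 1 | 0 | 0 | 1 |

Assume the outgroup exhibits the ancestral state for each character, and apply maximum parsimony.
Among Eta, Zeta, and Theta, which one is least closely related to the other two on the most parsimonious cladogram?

Theta

Character polarity is set by the outgroup: the derived state is whichever differs from the outgroup's state, so for I the derived state is '0', and for the remaining characters it is '1'.
I (derived state '0') is shared by Beta, Delta, and Theta — a synapomorphy uniting that clade.
II (derived state '1') is shared by all ingroup taxa — unites the whole ingroup.
Only Eta and Zeta show the derived state '1' for III, supporting them as a clade.
IV: derived state '1' in Beta and Theta only — synapomorphy for {Beta, Theta}.
V: derived state '1' in Alpha, Eta, and Zeta only — synapomorphy for {Alpha, Eta, Zeta}.
Most parsimonious ingroup topology: (((Zeta,Eta),Alpha),((Theta,Beta),Delta)).
Eta and Zeta share a more recent common ancestor with each other than either does with Theta, so Theta is the least closely related of the three.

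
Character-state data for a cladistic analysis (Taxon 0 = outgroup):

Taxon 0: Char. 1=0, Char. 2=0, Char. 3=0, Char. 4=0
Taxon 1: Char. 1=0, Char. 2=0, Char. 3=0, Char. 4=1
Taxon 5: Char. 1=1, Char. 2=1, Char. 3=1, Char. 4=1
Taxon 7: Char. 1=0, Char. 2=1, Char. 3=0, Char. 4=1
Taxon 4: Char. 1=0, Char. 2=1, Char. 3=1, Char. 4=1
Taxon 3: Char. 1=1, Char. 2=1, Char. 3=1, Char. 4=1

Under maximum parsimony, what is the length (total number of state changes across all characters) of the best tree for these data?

The outgroup has state '0' for every character, so '1' is the derived state throughout.
Char. 1: derived state '1' in Taxon 3 and Taxon 5 only — synapomorphy for {Taxon 3, Taxon 5}.
Only Taxon 3, Taxon 4, Taxon 5, and Taxon 7 show the derived state '1' for Char. 2, supporting them as a clade.
Char. 3: derived state '1' in Taxon 3, Taxon 4, and Taxon 5 only — synapomorphy for {Taxon 3, Taxon 4, Taxon 5}.
All ingroup taxa share the derived state '1' for Char. 4; it defines the ingroup but does not resolve relationships within it.
Most parsimonious ingroup topology: (Taxon 1,(((Taxon 5,Taxon 3),Taxon 4),Taxon 7)).
Changes per character on this tree: Char. 1: 1; Char. 2: 1; Char. 3: 1; Char. 4: 1.
Total = 4.

4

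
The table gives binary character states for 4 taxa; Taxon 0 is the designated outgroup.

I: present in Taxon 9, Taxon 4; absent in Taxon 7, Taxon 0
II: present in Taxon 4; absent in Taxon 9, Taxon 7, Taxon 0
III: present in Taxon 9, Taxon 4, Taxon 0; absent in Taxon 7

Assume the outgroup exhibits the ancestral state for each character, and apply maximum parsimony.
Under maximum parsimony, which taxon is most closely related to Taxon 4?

Taxon 9

Character polarity is set by the outgroup: the derived state is whichever differs from the outgroup's state, so for III the derived state is 'absent', and for the remaining characters it is 'present'.
I: derived state 'present' in Taxon 4 and Taxon 9 only — synapomorphy for {Taxon 4, Taxon 9}.
II (derived state 'present') is unique to Taxon 4 (autapomorphy; uninformative for grouping).
III (derived state 'absent') is unique to Taxon 7 (autapomorphy; uninformative for grouping).
Most parsimonious ingroup topology: ((Taxon 9,Taxon 4),Taxon 7).
Taxon 4 and Taxon 9 form a cherry on this tree, so they are sister taxa.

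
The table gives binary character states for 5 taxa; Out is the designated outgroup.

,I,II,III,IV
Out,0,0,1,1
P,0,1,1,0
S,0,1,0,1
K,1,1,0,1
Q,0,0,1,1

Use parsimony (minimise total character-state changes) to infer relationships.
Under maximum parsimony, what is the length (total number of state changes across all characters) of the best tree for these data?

Character polarity is set by the outgroup: the derived state is whichever differs from the outgroup's state, so for III, IV the derived state is '0', and for the remaining characters it is '1'.
I (derived state '1') is unique to K (autapomorphy; uninformative for grouping).
II: derived state '1' in K, P, and S only — synapomorphy for {K, P, S}.
III: derived state '0' in K and S only — synapomorphy for {K, S}.
IV: derived state '0' in P only — an autapomorphy, so it tells us nothing about relationships among taxa.
Most parsimonious ingroup topology: ((P,(S,K)),Q).
Changes per character on this tree: I: 1; II: 1; III: 1; IV: 1.
Total = 4.

4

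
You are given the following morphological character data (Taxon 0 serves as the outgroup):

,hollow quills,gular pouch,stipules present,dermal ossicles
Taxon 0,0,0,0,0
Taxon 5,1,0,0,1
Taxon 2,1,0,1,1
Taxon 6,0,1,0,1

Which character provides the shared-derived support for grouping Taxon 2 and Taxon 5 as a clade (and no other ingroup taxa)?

hollow quills

The outgroup has state '0' for every character, so '1' is the derived state throughout.
hollow quills (derived state '1') is shared by Taxon 2 and Taxon 5 — a synapomorphy uniting that clade.
gular pouch: derived state '1' in Taxon 6 only — an autapomorphy, so it tells us nothing about relationships among taxa.
stipules present (derived state '1') is unique to Taxon 2 (autapomorphy; uninformative for grouping).
dermal ossicles (derived state '1') is shared by all ingroup taxa — unites the whole ingroup.
Most parsimonious ingroup topology: ((Taxon 5,Taxon 2),Taxon 6).
The clade {Taxon 2, Taxon 5} is supported by hollow quills: its derived state '1' occurs in exactly those taxa and in no other taxon (including the outgroup).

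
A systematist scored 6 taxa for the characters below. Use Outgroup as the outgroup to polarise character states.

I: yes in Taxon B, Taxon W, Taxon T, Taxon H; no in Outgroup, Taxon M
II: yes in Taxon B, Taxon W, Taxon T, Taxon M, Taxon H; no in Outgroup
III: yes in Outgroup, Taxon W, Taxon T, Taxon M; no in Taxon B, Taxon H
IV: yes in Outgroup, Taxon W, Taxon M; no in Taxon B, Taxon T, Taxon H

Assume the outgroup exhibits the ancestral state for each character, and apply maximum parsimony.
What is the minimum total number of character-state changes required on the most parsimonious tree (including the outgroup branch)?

4

Character polarity is set by the outgroup: the derived state is whichever differs from the outgroup's state, so for III, IV the derived state is 'no', and for the remaining characters it is 'yes'.
Only Taxon B, Taxon H, Taxon T, and Taxon W show the derived state 'yes' for I, supporting them as a clade.
II (derived state 'yes') is shared by all ingroup taxa — unites the whole ingroup.
Only Taxon B and Taxon H show the derived state 'no' for III, supporting them as a clade.
Only Taxon B, Taxon H, and Taxon T show the derived state 'no' for IV, supporting them as a clade.
Most parsimonious ingroup topology: ((((Taxon B,Taxon H),Taxon T),Taxon W),Taxon M).
Changes per character on this tree: I: 1; II: 1; III: 1; IV: 1.
Total = 4.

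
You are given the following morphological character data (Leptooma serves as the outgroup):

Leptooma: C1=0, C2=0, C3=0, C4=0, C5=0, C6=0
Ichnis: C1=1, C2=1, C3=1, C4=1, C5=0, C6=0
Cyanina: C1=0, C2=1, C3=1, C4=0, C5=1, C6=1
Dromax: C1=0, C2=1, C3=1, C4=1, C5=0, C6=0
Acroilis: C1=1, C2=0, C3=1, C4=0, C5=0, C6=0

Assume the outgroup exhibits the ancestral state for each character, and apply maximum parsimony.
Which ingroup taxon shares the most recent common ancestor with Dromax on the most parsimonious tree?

Ichnis

The outgroup has state '0' for every character, so '1' is the derived state throughout.
C1 (state '1') occurs in Acroilis and Ichnis but conflicts with the nesting implied by the other characters — most parsimoniously interpreted as homoplasy.
C2 (derived state '1') is shared by Cyanina, Dromax, and Ichnis — a synapomorphy uniting that clade.
All ingroup taxa share the derived state '1' for C3; it defines the ingroup but does not resolve relationships within it.
C4 (derived state '1') is shared by Dromax and Ichnis — a synapomorphy uniting that clade.
C5 (derived state '1') is unique to Cyanina (autapomorphy; uninformative for grouping).
C6 (derived state '1') is unique to Cyanina (autapomorphy; uninformative for grouping).
Most parsimonious ingroup topology: (((Ichnis,Dromax),Cyanina),Acroilis).
Dromax and Ichnis form a cherry on this tree, so they are sister taxa.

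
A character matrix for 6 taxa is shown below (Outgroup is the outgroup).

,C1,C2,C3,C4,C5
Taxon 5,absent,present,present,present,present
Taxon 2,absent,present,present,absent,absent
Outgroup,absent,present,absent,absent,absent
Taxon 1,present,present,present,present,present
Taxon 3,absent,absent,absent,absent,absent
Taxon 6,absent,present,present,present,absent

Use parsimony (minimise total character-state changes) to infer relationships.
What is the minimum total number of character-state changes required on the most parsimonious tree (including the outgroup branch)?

Character polarity is set by the outgroup: the derived state is whichever differs from the outgroup's state, so for C2 the derived state is 'absent', and for the remaining characters it is 'present'.
C1: derived state 'present' in Taxon 1 only — an autapomorphy, so it tells us nothing about relationships among taxa.
C2: derived state 'absent' in Taxon 3 only — an autapomorphy, so it tells us nothing about relationships among taxa.
C3 (derived state 'present') is shared by Taxon 1, Taxon 2, Taxon 5, and Taxon 6 — a synapomorphy uniting that clade.
C4 (derived state 'present') is shared by Taxon 1, Taxon 5, and Taxon 6 — a synapomorphy uniting that clade.
C5 (derived state 'present') is shared by Taxon 1 and Taxon 5 — a synapomorphy uniting that clade.
Most parsimonious ingroup topology: ((Taxon 2,(Taxon 6,(Taxon 5,Taxon 1))),Taxon 3).
Changes per character on this tree: C1: 1; C2: 1; C3: 1; C4: 1; C5: 1.
Total = 5.

5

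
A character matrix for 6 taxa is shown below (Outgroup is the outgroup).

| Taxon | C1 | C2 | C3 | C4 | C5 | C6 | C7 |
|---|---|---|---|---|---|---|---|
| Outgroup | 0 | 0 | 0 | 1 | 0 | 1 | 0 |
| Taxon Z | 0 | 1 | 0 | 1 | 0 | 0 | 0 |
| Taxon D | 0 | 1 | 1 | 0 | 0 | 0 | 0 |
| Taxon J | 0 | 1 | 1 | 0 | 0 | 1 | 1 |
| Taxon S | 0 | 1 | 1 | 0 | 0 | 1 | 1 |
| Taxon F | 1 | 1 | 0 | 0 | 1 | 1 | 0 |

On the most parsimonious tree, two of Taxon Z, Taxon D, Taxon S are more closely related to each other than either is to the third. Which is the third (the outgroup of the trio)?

Taxon Z

Character polarity is set by the outgroup: the derived state is whichever differs from the outgroup's state, so for C4, C6 the derived state is '0', and for the remaining characters it is '1'.
C1 (derived state '1') is unique to Taxon F (autapomorphy; uninformative for grouping).
C2 (derived state '1') is shared by all ingroup taxa — unites the whole ingroup.
C3 (derived state '1') is shared by Taxon D, Taxon J, and Taxon S — a synapomorphy uniting that clade.
C4: derived state '0' in Taxon D, Taxon F, Taxon J, and Taxon S only — synapomorphy for {Taxon D, Taxon F, Taxon J, Taxon S}.
C5: derived state '1' in Taxon F only — an autapomorphy, so it tells us nothing about relationships among taxa.
C6 (state '0') occurs in Taxon D and Taxon Z but conflicts with the nesting implied by the other characters — most parsimoniously interpreted as homoplasy.
C7: derived state '1' in Taxon J and Taxon S only — synapomorphy for {Taxon J, Taxon S}.
Most parsimonious ingroup topology: ((((Taxon J,Taxon S),Taxon D),Taxon F),Taxon Z).
Taxon D and Taxon S share a more recent common ancestor with each other than either does with Taxon Z, so Taxon Z is the least closely related of the three.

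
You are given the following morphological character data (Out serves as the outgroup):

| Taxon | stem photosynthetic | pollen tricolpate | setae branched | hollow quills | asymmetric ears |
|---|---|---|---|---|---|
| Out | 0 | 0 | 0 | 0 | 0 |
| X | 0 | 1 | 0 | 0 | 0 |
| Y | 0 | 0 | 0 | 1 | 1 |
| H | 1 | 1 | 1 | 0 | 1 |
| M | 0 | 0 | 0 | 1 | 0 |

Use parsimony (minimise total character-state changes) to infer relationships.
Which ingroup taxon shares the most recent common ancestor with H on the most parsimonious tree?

The outgroup has state '0' for every character, so '1' is the derived state throughout.
stem photosynthetic (derived state '1') is unique to H (autapomorphy; uninformative for grouping).
Only H and X show the derived state '1' for pollen tricolpate, supporting them as a clade.
setae branched (derived state '1') is unique to H (autapomorphy; uninformative for grouping).
Only M and Y show the derived state '1' for hollow quills, supporting them as a clade.
asymmetric ears (state '1') occurs in H and Y but conflicts with the nesting implied by the other characters — most parsimoniously interpreted as homoplasy.
Most parsimonious ingroup topology: ((X,H),(Y,M)).
H and X form a cherry on this tree, so they are sister taxa.

X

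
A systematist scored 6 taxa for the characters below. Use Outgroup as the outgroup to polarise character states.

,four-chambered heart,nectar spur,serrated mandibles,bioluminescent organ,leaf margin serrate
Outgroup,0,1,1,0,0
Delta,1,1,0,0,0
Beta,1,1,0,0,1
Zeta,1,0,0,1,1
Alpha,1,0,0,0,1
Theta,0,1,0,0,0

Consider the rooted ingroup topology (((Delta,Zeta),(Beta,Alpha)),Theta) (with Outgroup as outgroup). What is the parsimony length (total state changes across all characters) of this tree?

7

Map each character onto (((Delta,Zeta),(Beta,Alpha)),Theta) (rooted by Outgroup) and count the minimum state changes it requires (Fitch parsimony):
four-chambered heart: 1; nectar spur: 2; serrated mandibles: 1; bioluminescent organ: 1; leaf margin serrate: 2.
Total tree length = 7.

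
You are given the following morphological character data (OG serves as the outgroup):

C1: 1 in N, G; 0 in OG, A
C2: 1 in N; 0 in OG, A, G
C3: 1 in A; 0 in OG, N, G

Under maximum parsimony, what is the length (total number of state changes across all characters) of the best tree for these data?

The outgroup has state '0' for every character, so '1' is the derived state throughout.
Only G and N show the derived state '1' for C1, supporting them as a clade.
C2 (derived state '1') is unique to N (autapomorphy; uninformative for grouping).
C3: derived state '1' in A only — an autapomorphy, so it tells us nothing about relationships among taxa.
Most parsimonious ingroup topology: (A,(N,G)).
Changes per character on this tree: C1: 1; C2: 1; C3: 1.
Total = 3.

3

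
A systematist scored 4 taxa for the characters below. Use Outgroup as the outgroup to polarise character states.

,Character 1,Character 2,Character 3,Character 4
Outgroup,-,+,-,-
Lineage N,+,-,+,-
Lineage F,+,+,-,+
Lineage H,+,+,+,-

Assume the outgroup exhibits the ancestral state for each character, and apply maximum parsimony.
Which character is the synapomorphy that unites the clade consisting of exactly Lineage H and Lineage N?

Character polarity is set by the outgroup: the derived state is whichever differs from the outgroup's state, so for Character 2 the derived state is '-', and for the remaining characters it is '+'.
Character 1 (derived state '+') is shared by all ingroup taxa — unites the whole ingroup.
Character 2 (derived state '-') is unique to Lineage N (autapomorphy; uninformative for grouping).
Character 3 (derived state '+') is shared by Lineage H and Lineage N — a synapomorphy uniting that clade.
Character 4: derived state '+' in Lineage F only — an autapomorphy, so it tells us nothing about relationships among taxa.
Most parsimonious ingroup topology: ((Lineage N,Lineage H),Lineage F).
The clade {Lineage H, Lineage N} is supported by Character 3: its derived state '+' occurs in exactly those taxa and in no other taxon (including the outgroup).

Character 3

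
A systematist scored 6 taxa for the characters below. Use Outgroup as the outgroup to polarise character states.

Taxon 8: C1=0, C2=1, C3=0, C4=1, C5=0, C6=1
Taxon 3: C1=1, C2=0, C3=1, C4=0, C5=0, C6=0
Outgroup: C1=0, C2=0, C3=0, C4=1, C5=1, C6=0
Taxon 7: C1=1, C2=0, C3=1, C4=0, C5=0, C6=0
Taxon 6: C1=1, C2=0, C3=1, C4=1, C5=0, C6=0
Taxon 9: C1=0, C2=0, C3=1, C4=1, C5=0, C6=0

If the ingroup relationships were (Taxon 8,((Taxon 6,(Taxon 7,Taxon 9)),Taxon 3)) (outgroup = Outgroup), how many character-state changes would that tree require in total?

Map each character onto (Taxon 8,((Taxon 6,(Taxon 7,Taxon 9)),Taxon 3)) (rooted by Outgroup) and count the minimum state changes it requires (Fitch parsimony):
C1: 2; C2: 1; C3: 1; C4: 2; C5: 1; C6: 1.
Total tree length = 8.

8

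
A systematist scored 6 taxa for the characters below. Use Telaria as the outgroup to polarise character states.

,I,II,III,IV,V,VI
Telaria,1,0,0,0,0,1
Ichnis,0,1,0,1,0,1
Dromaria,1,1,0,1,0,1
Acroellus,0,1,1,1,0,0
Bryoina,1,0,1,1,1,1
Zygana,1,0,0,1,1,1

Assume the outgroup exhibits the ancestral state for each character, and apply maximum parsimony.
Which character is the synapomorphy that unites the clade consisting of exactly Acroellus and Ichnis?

I

Character polarity is set by the outgroup: the derived state is whichever differs from the outgroup's state, so for I, VI the derived state is '0', and for the remaining characters it is '1'.
I: derived state '0' in Acroellus and Ichnis only — synapomorphy for {Acroellus, Ichnis}.
II: derived state '1' in Acroellus, Dromaria, and Ichnis only — synapomorphy for {Acroellus, Dromaria, Ichnis}.
III (state '1') occurs in Acroellus and Bryoina but conflicts with the nesting implied by the other characters — most parsimoniously interpreted as homoplasy.
All ingroup taxa share the derived state '1' for IV; it defines the ingroup but does not resolve relationships within it.
V: derived state '1' in Bryoina and Zygana only — synapomorphy for {Bryoina, Zygana}.
VI: derived state '0' in Acroellus only — an autapomorphy, so it tells us nothing about relationships among taxa.
Most parsimonious ingroup topology: (((Ichnis,Acroellus),Dromaria),(Bryoina,Zygana)).
The clade {Acroellus, Ichnis} is supported by I: its derived state '0' occurs in exactly those taxa and in no other taxon (including the outgroup).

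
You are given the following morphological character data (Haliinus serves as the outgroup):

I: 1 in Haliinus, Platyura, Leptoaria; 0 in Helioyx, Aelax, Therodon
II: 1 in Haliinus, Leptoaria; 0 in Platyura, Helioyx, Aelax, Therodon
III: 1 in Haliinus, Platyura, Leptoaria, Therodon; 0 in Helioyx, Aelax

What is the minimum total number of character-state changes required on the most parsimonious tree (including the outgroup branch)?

The outgroup has state '1' for every character, so '0' is the derived state throughout.
I: derived state '0' in Aelax, Helioyx, and Therodon only — synapomorphy for {Aelax, Helioyx, Therodon}.
Only Aelax, Helioyx, Platyura, and Therodon show the derived state '0' for II, supporting them as a clade.
III: derived state '0' in Aelax and Helioyx only — synapomorphy for {Aelax, Helioyx}.
Most parsimonious ingroup topology: ((Platyura,((Helioyx,Aelax),Therodon)),Leptoaria).
Changes per character on this tree: I: 1; II: 1; III: 1.
Total = 3.

3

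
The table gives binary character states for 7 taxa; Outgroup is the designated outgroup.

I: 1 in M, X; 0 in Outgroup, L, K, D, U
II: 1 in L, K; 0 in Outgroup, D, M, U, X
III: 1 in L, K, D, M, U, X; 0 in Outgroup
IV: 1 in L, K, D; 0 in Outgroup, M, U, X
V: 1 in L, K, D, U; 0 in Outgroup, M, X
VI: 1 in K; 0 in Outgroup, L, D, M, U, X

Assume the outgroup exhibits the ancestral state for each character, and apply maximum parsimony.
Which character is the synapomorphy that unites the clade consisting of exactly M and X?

The outgroup has state '0' for every character, so '1' is the derived state throughout.
I: derived state '1' in M and X only — synapomorphy for {M, X}.
Only K and L show the derived state '1' for II, supporting them as a clade.
All ingroup taxa share the derived state '1' for III; it defines the ingroup but does not resolve relationships within it.
IV (derived state '1') is shared by D, K, and L — a synapomorphy uniting that clade.
Only D, K, L, and U show the derived state '1' for V, supporting them as a clade.
VI: derived state '1' in K only — an autapomorphy, so it tells us nothing about relationships among taxa.
Most parsimonious ingroup topology: ((((L,K),D),U),(M,X)).
The clade {M, X} is supported by I: its derived state '1' occurs in exactly those taxa and in no other taxon (including the outgroup).

I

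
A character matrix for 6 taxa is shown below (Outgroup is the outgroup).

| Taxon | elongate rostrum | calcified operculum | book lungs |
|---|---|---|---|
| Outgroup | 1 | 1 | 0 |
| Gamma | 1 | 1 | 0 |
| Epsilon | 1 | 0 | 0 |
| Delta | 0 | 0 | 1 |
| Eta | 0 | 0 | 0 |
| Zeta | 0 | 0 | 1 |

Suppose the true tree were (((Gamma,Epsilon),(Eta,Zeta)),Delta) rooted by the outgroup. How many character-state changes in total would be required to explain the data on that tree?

6

Map each character onto (((Gamma,Epsilon),(Eta,Zeta)),Delta) (rooted by Outgroup) and count the minimum state changes it requires (Fitch parsimony):
elongate rostrum: 2; calcified operculum: 2; book lungs: 2.
Total tree length = 6.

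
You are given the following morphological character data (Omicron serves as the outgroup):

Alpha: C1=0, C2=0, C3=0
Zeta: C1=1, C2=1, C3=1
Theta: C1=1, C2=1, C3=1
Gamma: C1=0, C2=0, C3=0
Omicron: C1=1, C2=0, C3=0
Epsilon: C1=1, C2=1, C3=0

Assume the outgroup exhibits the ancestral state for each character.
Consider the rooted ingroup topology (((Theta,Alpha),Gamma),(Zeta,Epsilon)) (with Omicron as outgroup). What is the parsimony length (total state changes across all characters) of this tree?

6

Map each character onto (((Theta,Alpha),Gamma),(Zeta,Epsilon)) (rooted by Omicron) and count the minimum state changes it requires (Fitch parsimony):
C1: 2; C2: 2; C3: 2.
Total tree length = 6.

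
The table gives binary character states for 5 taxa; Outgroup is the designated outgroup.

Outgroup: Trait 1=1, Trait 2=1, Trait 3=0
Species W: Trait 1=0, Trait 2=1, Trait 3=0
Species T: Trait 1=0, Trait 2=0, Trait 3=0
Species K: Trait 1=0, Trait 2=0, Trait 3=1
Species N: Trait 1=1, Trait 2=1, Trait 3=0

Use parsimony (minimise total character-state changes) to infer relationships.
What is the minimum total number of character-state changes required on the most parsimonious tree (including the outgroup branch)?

3

Character polarity is set by the outgroup: the derived state is whichever differs from the outgroup's state, so for Trait 1, Trait 2 the derived state is '0', and for the remaining characters it is '1'.
Trait 1: derived state '0' in Species K, Species T, and Species W only — synapomorphy for {Species K, Species T, Species W}.
Trait 2: derived state '0' in Species K and Species T only — synapomorphy for {Species K, Species T}.
Trait 3 (derived state '1') is unique to Species K (autapomorphy; uninformative for grouping).
Most parsimonious ingroup topology: ((Species W,(Species T,Species K)),Species N).
Changes per character on this tree: Trait 1: 1; Trait 2: 1; Trait 3: 1.
Total = 3.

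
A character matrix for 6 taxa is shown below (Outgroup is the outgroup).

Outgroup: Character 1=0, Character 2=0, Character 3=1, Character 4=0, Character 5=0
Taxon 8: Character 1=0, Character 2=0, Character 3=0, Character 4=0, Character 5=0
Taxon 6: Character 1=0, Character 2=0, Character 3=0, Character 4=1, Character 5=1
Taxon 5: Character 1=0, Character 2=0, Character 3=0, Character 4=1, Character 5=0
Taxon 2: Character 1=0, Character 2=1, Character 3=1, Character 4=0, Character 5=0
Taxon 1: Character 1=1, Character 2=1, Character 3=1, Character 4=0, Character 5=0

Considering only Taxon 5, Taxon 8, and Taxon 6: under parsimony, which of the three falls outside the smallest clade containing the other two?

Taxon 8

Character polarity is set by the outgroup: the derived state is whichever differs from the outgroup's state, so for Character 3 the derived state is '0', and for the remaining characters it is '1'.
Character 1: derived state '1' in Taxon 1 only — an autapomorphy, so it tells us nothing about relationships among taxa.
Character 2: derived state '1' in Taxon 1 and Taxon 2 only — synapomorphy for {Taxon 1, Taxon 2}.
Character 3 (derived state '0') is shared by Taxon 5, Taxon 6, and Taxon 8 — a synapomorphy uniting that clade.
Only Taxon 5 and Taxon 6 show the derived state '1' for Character 4, supporting them as a clade.
Character 5 (derived state '1') is unique to Taxon 6 (autapomorphy; uninformative for grouping).
Most parsimonious ingroup topology: ((Taxon 8,(Taxon 6,Taxon 5)),(Taxon 2,Taxon 1)).
Taxon 6 and Taxon 5 share a more recent common ancestor with each other than either does with Taxon 8, so Taxon 8 is the least closely related of the three.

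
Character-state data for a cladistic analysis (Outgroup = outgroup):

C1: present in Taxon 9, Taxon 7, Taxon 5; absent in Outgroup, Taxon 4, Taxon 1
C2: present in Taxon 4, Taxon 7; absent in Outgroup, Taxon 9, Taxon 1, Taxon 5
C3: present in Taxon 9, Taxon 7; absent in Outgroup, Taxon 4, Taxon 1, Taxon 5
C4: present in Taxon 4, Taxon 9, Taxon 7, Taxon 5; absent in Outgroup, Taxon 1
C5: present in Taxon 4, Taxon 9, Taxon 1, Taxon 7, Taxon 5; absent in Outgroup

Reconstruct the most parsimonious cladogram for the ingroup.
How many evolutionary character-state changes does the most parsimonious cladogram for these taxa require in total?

The outgroup has state 'absent' for every character, so 'present' is the derived state throughout.
C1 (derived state 'present') is shared by Taxon 5, Taxon 7, and Taxon 9 — a synapomorphy uniting that clade.
C2 groups Taxon 4 and Taxon 7, which is incompatible with the clades supported by the remaining characters; treating it as convergent (homoplasy) costs fewer steps than any alternative tree.
C3: derived state 'present' in Taxon 7 and Taxon 9 only — synapomorphy for {Taxon 7, Taxon 9}.
C4 (derived state 'present') is shared by Taxon 4, Taxon 5, Taxon 7, and Taxon 9 — a synapomorphy uniting that clade.
All ingroup taxa share the derived state 'present' for C5; it defines the ingroup but does not resolve relationships within it.
Most parsimonious ingroup topology: ((Taxon 4,((Taxon 9,Taxon 7),Taxon 5)),Taxon 1).
Changes per character on this tree: C1: 1; C2: 2; C3: 1; C4: 1; C5: 1.
Total = 6.

6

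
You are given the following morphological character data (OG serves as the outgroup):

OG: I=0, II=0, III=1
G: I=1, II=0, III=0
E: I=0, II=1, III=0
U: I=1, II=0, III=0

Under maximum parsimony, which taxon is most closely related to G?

U

Character polarity is set by the outgroup: the derived state is whichever differs from the outgroup's state, so for III the derived state is '0', and for the remaining characters it is '1'.
I: derived state '1' in G and U only — synapomorphy for {G, U}.
II (derived state '1') is unique to E (autapomorphy; uninformative for grouping).
III (derived state '0') is shared by all ingroup taxa — unites the whole ingroup.
Most parsimonious ingroup topology: ((G,U),E).
G and U form a cherry on this tree, so they are sister taxa.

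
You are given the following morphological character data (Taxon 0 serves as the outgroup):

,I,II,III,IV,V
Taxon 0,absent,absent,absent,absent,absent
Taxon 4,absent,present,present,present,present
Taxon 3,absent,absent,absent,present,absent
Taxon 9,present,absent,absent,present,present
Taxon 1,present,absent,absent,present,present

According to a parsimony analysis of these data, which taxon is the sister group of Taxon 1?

The outgroup has state 'absent' for every character, so 'present' is the derived state throughout.
I (derived state 'present') is shared by Taxon 1 and Taxon 9 — a synapomorphy uniting that clade.
II (derived state 'present') is unique to Taxon 4 (autapomorphy; uninformative for grouping).
III (derived state 'present') is unique to Taxon 4 (autapomorphy; uninformative for grouping).
IV (derived state 'present') is shared by all ingroup taxa — unites the whole ingroup.
Only Taxon 1, Taxon 4, and Taxon 9 show the derived state 'present' for V, supporting them as a clade.
Most parsimonious ingroup topology: ((Taxon 4,(Taxon 9,Taxon 1)),Taxon 3).
Taxon 1 and Taxon 9 form a cherry on this tree, so they are sister taxa.

Taxon 9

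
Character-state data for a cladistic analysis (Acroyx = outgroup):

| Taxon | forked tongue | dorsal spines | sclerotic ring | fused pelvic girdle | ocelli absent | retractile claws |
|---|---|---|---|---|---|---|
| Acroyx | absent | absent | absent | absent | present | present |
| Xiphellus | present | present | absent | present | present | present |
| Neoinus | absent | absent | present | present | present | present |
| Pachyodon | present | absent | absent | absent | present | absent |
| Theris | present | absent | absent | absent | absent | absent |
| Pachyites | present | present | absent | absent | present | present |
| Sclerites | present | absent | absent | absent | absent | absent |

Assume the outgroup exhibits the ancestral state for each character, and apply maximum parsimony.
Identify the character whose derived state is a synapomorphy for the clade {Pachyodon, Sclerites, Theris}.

Character polarity is set by the outgroup: the derived state is whichever differs from the outgroup's state, so for ocelli absent, retractile claws the derived state is 'absent', and for the remaining characters it is 'present'.
Only Pachyites, Pachyodon, Sclerites, Theris, and Xiphellus show the derived state 'present' for forked tongue, supporting them as a clade.
Only Pachyites and Xiphellus show the derived state 'present' for dorsal spines, supporting them as a clade.
sclerotic ring: derived state 'present' in Neoinus only — an autapomorphy, so it tells us nothing about relationships among taxa.
fused pelvic girdle groups Neoinus and Xiphellus, which is incompatible with the clades supported by the remaining characters; treating it as convergent (homoplasy) costs fewer steps than any alternative tree.
ocelli absent (derived state 'absent') is shared by Sclerites and Theris — a synapomorphy uniting that clade.
retractile claws (derived state 'absent') is shared by Pachyodon, Sclerites, and Theris — a synapomorphy uniting that clade.
Most parsimonious ingroup topology: (((Xiphellus,Pachyites),(Pachyodon,(Theris,Sclerites))),Neoinus).
The clade {Pachyodon, Sclerites, Theris} is supported by retractile claws: its derived state 'absent' occurs in exactly those taxa and in no other taxon (including the outgroup).

retractile claws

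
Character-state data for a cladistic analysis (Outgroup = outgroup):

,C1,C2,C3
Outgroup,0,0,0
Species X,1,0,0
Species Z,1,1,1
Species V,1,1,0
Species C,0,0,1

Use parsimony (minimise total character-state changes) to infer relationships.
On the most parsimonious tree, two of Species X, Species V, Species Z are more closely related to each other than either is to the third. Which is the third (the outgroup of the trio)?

Species X

The outgroup has state '0' for every character, so '1' is the derived state throughout.
C1 (derived state '1') is shared by Species V, Species X, and Species Z — a synapomorphy uniting that clade.
C2 (derived state '1') is shared by Species V and Species Z — a synapomorphy uniting that clade.
C3 (state '1') occurs in Species C and Species Z but conflicts with the nesting implied by the other characters — most parsimoniously interpreted as homoplasy.
Most parsimonious ingroup topology: ((Species X,(Species Z,Species V)),Species C).
Species Z and Species V share a more recent common ancestor with each other than either does with Species X, so Species X is the least closely related of the three.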